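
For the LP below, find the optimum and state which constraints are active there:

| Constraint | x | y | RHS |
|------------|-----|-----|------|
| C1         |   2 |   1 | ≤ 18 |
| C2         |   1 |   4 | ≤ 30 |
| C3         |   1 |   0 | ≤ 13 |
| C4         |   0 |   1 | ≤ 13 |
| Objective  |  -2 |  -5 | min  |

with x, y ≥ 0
Optimal: x = 6, y = 6
Binding: C1, C2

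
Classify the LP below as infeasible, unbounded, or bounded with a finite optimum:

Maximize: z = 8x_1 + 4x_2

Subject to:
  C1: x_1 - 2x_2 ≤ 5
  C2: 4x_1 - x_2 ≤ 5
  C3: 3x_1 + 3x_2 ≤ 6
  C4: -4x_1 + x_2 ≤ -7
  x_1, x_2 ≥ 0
C2 requires 4x_1 - x_2 ≤ 5, while C4 (-4x_1 + x_2 ≤ -7) is equivalent to 4x_1 - x_2 ≥ 7. Together they would need 7 ≤ 4x_1 - x_2 ≤ 5, which is impossible since 7 > 5. No point satisfies all constraints.

Infeasible: no point satisfies all constraints simultaneously.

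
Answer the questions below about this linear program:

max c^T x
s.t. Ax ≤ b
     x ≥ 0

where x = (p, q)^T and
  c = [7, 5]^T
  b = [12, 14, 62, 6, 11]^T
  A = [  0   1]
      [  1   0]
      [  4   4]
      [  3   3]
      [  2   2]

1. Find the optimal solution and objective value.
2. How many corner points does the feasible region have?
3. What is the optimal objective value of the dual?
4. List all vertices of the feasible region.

1. p = 2, q = 0, z = 14
2. 3
3. 14 (by strong duality, equal to the primal optimum)
4. (0, 0), (2, 0), (0, 2)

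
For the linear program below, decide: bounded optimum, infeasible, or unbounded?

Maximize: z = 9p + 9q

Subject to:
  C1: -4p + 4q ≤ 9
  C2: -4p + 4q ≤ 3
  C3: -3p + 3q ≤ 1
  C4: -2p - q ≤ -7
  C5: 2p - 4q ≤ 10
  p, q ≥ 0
Feasible point: (3, 1) satisfies every constraint, so the LP is feasible.
Direction d = (1, 1): for each constraint row a, a·d ≤ 0 —
  (-4)(1) + (4)(1) = 0 ≤ 0
  (-4)(1) + (4)(1) = 0 ≤ 0
  (-3)(1) + (3)(1) = 0 ≤ 0
  (-2)(1) + (-1)(1) = -3 ≤ 0
  (2)(1) + (-4)(1) = -2 ≤ 0
and d ≥ 0, so (3, 1) + t·d stays feasible for every t ≥ 0. Along this ray z = 9p + 9q changes by 18 per unit t, so z → +∞.

Unbounded — the objective can increase without bound over the feasible region.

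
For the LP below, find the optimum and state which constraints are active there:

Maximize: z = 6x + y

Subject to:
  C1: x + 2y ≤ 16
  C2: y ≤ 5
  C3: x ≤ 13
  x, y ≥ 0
Optimal: x = 13, y = 1.5
Binding: C1, C3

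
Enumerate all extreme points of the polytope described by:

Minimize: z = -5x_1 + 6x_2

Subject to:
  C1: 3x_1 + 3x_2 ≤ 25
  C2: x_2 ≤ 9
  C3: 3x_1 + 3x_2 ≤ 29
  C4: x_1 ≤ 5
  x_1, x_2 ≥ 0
Each vertex is the intersection of two constraint boundaries that also satisfies all remaining constraints:
  x_1 = 0 and x_2 = 0 → (0, 0)
  x_1 = 5 and x_2 = 0 → (5, 0)
  3x_1 + 3x_2 = 25 and x_1 = 5 → (5, 3.333)
  3x_1 + 3x_2 = 25 and x_1 = 0 → (0, 8.333)

Vertices: (0, 0), (5, 0), (5, 3.333), (0, 8.333)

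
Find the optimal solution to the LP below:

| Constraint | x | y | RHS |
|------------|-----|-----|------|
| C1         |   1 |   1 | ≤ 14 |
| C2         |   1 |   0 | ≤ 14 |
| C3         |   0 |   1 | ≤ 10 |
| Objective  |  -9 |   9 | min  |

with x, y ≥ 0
Each vertex is the intersection of two constraint boundaries that also satisfies all remaining constraints:
  x = 0 and y = 0 → (0, 0)
  x + y = 14 and x = 14 → (14, 0)
  x + y = 14 and y = 10 → (4, 10)
  y = 10 and x = 0 → (0, 10)

Evaluating z = -9x + 9y at each vertex:
  (0, 0): z = 0
  (14, 0): z = -126
  (4, 10): z = 54
  (0, 10): z = 90

The minimum is at (14, 0) with z = -126.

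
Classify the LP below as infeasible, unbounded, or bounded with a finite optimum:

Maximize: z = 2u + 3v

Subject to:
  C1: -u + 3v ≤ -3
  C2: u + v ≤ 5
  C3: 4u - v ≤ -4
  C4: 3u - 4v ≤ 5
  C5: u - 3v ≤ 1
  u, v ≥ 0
C5 requires u - 3v ≤ 1, while C1 (-u + 3v ≤ -3) is equivalent to u - 3v ≥ 3. Together they would need 3 ≤ u - 3v ≤ 1, which is impossible since 3 > 1. No point satisfies all constraints.

Infeasible: no point satisfies all constraints simultaneously.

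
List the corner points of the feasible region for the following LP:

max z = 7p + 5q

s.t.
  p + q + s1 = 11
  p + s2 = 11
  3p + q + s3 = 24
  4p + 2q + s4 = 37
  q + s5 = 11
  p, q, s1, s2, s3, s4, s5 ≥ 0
Each vertex is the intersection of two constraint boundaries that also satisfies all remaining constraints:
  p = 0 and q = 0 → (0, 0)
  3p + q = 24 and q = 0 → (8, 0)
  p + q = 11 and 3p + q = 24 → (6.5, 4.5)
  p + q = 11 and q = 11 → (0, 11)

Vertices: (0, 0), (8, 0), (6.5, 4.5), (0, 11)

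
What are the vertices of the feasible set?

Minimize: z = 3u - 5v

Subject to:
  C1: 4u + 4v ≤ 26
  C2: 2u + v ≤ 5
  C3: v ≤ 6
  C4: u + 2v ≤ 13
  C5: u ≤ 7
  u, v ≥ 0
Each vertex is the intersection of two constraint boundaries that also satisfies all remaining constraints:
  u = 0 and v = 0 → (0, 0)
  2u + v = 5 and v = 0 → (2.5, 0)
  2u + v = 5 and u = 0 → (0, 5)

Vertices: (0, 0), (2.5, 0), (0, 5)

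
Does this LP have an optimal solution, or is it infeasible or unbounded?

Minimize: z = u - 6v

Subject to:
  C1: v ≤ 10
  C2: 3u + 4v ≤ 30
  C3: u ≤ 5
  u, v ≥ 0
The point (0, 7.5) satisfies every constraint, so the LP is feasible; the constraints give u ≤ 5 and v ≤ 10, which with u, v ≥ 0 keep the feasible region inside a bounded box. A feasible, bounded LP attains a finite optimum at a vertex.

The LP has an optimal solution: (0, 7.5) with z = -45.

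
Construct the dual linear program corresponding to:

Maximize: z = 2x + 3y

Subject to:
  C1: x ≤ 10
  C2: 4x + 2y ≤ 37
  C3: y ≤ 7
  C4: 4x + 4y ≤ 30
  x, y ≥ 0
Minimize: z = 10y1 + 37y2 + 7y3 + 30y4

Subject to:
  C1: -y1 - 4y2 - 4y4 ≤ -2
  C2: -2y2 - y3 - 4y4 ≤ -3
  y1, y2, y3, y4 ≥ 0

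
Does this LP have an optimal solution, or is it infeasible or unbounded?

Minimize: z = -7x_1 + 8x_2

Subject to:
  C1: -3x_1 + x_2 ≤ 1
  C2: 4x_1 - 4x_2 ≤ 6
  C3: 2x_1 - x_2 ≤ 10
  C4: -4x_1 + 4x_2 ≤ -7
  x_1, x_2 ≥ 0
C2 requires 4x_1 - 4x_2 ≤ 6, while C4 (-4x_1 + 4x_2 ≤ -7) is equivalent to 4x_1 - 4x_2 ≥ 7. Together they would need 7 ≤ 4x_1 - 4x_2 ≤ 6, which is impossible since 7 > 6. No point satisfies all constraints.

Infeasible — the constraint set is empty.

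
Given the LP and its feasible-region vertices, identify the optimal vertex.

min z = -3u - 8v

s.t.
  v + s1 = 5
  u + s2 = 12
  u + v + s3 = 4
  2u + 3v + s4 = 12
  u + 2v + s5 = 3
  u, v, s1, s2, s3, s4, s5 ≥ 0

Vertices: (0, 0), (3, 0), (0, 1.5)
(0, 1.5) with z = -12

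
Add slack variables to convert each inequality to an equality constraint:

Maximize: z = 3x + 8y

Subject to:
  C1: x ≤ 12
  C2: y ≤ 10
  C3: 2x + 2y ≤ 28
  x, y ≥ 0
max z = 3x + 8y

s.t.
  x + s1 = 12
  y + s2 = 10
  2x + 2y + s3 = 28
  x, y, s1, s2, s3 ≥ 0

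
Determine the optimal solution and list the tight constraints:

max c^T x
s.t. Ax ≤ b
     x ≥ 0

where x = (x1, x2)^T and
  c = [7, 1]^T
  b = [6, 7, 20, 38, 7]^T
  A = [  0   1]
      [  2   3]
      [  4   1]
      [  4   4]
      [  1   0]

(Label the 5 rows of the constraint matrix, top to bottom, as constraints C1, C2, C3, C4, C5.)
Optimal: x1 = 3.5, x2 = 0
Slack at optimum:
  C1: slack = 6
  C2: slack = 0 (binding)
  C3: slack = 6
  C4: slack = 24
  C5: slack = 3.5
  x1 ≥ 0: x1 = 3.5
  x2 ≥ 0: x2 = 0 (binding)
Binding constraints: C2, x2 ≥ 0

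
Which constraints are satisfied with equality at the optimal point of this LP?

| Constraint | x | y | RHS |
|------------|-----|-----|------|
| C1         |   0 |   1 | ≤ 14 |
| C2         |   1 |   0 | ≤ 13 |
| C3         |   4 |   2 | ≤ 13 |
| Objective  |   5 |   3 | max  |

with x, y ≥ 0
Optimal: x = 0, y = 6.5
Binding: C3, x ≥ 0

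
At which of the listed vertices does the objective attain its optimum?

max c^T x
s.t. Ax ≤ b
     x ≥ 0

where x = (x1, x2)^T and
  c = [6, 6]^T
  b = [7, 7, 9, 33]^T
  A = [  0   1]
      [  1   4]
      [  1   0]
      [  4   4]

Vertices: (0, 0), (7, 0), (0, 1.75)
(7, 0) with z = 42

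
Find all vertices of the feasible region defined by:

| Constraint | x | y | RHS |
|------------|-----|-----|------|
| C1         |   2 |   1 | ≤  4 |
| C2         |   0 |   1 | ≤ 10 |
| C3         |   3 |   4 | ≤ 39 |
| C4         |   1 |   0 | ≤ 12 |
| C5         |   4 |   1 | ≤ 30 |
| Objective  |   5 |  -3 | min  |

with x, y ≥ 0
Each vertex is the intersection of two constraint boundaries that also satisfies all remaining constraints:
  x = 0 and y = 0 → (0, 0)
  2x + y = 4 and y = 0 → (2, 0)
  2x + y = 4 and x = 0 → (0, 4)

Vertices: (0, 0), (2, 0), (0, 4)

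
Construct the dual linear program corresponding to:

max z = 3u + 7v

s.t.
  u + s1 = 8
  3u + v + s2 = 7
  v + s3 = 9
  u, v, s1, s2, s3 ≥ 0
Minimize: z = 8y1 + 7y2 + 9y3

Subject to:
  C1: -y1 - 3y2 ≤ -3
  C2: -y2 - y3 ≤ -7
  y1, y2, y3 ≥ 0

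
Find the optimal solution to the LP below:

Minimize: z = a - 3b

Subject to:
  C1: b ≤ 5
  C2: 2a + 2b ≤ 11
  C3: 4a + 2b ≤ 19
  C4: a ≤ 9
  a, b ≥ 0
a = 0, b = 5, z = -15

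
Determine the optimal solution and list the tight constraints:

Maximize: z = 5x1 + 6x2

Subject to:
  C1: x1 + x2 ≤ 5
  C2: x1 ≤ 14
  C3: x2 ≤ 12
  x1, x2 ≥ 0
Optimal: x1 = 0, x2 = 5
Binding: C1, x1 ≥ 0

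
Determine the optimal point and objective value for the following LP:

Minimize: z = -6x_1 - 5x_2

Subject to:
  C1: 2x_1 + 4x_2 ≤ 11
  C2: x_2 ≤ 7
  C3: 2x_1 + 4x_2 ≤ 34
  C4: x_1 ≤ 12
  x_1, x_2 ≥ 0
Each vertex is the intersection of two constraint boundaries that also satisfies all remaining constraints:
  x_1 = 0 and x_2 = 0 → (0, 0)
  2x_1 + 4x_2 = 11 and x_2 = 0 → (5.5, 0)
  2x_1 + 4x_2 = 11 and x_1 = 0 → (0, 2.75)

Evaluating z = -6x_1 - 5x_2 at each vertex:
  (0, 0): z = 0
  (5.5, 0): z = -33
  (0, 2.75): z = -13.75

The minimum is at (5.5, 0) with z = -33.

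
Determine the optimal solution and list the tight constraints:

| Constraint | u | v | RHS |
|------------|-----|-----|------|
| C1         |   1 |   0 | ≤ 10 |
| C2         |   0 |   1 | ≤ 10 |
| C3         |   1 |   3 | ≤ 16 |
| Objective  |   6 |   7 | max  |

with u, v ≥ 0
Optimal: u = 10, v = 2
Binding: C1, C3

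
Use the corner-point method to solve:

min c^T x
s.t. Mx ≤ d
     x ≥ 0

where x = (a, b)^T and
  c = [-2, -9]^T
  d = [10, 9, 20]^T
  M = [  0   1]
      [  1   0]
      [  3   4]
Each vertex is the intersection of two constraint boundaries that also satisfies all remaining constraints:
  a = 0 and b = 0 → (0, 0)
  3a + 4b = 20 and b = 0 → (6.667, 0)
  3a + 4b = 20 and a = 0 → (0, 5)

Evaluating z = -2a - 9b at each vertex:
  (0, 0): z = 0
  (6.667, 0): z = -13.33
  (0, 5): z = -45

The minimum is at (0, 5) with z = -45.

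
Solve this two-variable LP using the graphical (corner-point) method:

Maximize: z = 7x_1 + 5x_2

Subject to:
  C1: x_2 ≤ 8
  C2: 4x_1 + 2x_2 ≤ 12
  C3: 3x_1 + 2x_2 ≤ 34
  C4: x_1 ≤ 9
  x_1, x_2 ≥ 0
x_1 = 0, x_2 = 6, z = 30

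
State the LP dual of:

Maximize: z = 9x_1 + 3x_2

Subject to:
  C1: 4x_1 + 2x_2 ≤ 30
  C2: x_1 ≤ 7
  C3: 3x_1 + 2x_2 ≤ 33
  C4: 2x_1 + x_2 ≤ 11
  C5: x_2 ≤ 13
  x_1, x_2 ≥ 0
Minimize: z = 30y1 + 7y2 + 33y3 + 11y4 + 13y5

Subject to:
  C1: -4y1 - y2 - 3y3 - 2y4 ≤ -9
  C2: -2y1 - 2y3 - y4 - y5 ≤ -3
  y1, y2, y3, y4, y5 ≥ 0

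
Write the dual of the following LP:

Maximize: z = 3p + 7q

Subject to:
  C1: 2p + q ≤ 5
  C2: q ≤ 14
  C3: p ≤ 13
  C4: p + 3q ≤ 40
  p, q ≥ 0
Minimize: z = 5y1 + 14y2 + 13y3 + 40y4

Subject to:
  C1: -2y1 - y3 - y4 ≤ -3
  C2: -y1 - y2 - 3y4 ≤ -7
  y1, y2, y3, y4 ≥ 0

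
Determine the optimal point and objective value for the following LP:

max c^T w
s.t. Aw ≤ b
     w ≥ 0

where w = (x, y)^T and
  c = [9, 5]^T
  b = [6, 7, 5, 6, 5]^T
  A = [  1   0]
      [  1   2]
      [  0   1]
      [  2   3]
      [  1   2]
x = 3, y = 0, z = 27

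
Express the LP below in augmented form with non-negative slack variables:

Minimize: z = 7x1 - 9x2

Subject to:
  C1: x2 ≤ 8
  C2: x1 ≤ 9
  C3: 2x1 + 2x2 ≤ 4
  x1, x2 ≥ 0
min z = 7x1 - 9x2

s.t.
  x2 + s1 = 8
  x1 + s2 = 9
  2x1 + 2x2 + s3 = 4
  x1, x2, s1, s2, s3 ≥ 0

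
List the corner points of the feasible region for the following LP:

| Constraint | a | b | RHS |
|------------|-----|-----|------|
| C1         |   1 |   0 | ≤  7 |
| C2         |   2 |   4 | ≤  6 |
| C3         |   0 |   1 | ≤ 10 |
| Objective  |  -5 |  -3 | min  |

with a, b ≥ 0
Each vertex is the intersection of two constraint boundaries that also satisfies all remaining constraints:
  a = 0 and b = 0 → (0, 0)
  2a + 4b = 6 and b = 0 → (3, 0)
  2a + 4b = 6 and a = 0 → (0, 1.5)

Vertices: (0, 0), (3, 0), (0, 1.5)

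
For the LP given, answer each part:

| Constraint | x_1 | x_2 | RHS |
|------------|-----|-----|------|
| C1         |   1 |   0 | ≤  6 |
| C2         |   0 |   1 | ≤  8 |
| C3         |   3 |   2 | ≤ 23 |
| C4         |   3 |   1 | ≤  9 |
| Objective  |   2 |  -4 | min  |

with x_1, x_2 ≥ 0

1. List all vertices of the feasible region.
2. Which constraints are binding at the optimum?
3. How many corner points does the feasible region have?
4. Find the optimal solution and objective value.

1. (0, 0), (3, 0), (0.3333, 8), (0, 8)
2. C2, x_1 ≥ 0
3. 4
4. x_1 = 0, x_2 = 8, z = -32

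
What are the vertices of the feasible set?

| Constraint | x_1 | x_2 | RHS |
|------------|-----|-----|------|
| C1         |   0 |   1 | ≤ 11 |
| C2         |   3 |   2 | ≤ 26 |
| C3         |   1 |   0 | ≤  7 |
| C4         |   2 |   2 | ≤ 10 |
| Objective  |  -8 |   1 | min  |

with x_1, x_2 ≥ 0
Each vertex is the intersection of two constraint boundaries that also satisfies all remaining constraints:
  x_1 = 0 and x_2 = 0 → (0, 0)
  2x_1 + 2x_2 = 10 and x_2 = 0 → (5, 0)
  2x_1 + 2x_2 = 10 and x_1 = 0 → (0, 5)

Vertices: (0, 0), (5, 0), (0, 5)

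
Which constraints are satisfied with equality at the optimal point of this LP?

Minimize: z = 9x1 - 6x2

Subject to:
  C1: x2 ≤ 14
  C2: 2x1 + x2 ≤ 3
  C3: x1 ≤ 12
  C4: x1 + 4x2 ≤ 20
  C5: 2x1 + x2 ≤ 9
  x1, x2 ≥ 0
Optimal: x1 = 0, x2 = 3
Slack at optimum:
  C1: slack = 11
  C2: slack = 0 (binding)
  C3: slack = 12
  C4: slack = 8
  C5: slack = 6
  x1 ≥ 0: x1 = 0 (binding)
  x2 ≥ 0: x2 = 3
Binding constraints: C2, x1 ≥ 0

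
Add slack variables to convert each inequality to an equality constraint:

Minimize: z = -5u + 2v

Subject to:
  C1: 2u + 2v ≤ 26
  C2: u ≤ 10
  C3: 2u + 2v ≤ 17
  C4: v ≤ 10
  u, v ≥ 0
min z = -5u + 2v

s.t.
  2u + 2v + s1 = 26
  u + s2 = 10
  2u + 2v + s3 = 17
  v + s4 = 10
  u, v, s1, s2, s3, s4 ≥ 0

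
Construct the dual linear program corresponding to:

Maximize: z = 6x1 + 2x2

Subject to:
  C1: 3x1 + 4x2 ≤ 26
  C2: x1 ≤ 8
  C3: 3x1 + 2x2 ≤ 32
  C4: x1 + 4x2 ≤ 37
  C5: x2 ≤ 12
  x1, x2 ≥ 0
Minimize: z = 26y1 + 8y2 + 32y3 + 37y4 + 12y5

Subject to:
  C1: -3y1 - y2 - 3y3 - y4 ≤ -6
  C2: -4y1 - 2y3 - 4y4 - y5 ≤ -2
  y1, y2, y3, y4, y5 ≥ 0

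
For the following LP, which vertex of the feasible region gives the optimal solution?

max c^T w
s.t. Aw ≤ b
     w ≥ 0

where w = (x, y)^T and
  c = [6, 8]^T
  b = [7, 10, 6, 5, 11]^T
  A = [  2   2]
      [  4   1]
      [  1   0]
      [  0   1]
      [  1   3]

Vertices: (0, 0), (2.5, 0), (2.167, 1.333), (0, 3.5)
(0, 3.5) with z = 28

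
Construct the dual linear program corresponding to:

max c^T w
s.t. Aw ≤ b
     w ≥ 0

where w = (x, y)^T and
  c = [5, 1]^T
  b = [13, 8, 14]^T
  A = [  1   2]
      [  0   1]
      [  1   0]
Minimize: z = 13y1 + 8y2 + 14y3

Subject to:
  C1: -y1 - y3 ≤ -5
  C2: -2y1 - y2 ≤ -1
  y1, y2, y3 ≥ 0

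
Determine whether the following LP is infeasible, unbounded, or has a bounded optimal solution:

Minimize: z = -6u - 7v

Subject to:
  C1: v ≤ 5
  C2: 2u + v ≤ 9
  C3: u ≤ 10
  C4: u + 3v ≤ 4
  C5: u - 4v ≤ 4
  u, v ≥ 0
The point (4, 0) satisfies every constraint, so the LP is feasible; the constraints give u ≤ 10 and v ≤ 5, which with u, v ≥ 0 keep the feasible region inside a bounded box. A feasible, bounded LP attains a finite optimum at a vertex.

Evaluating z = -6u - 7v at each vertex:
  (0, 0): z = 0
  (4, 0): z = -24
  (0, 1.333): z = -9.333

Bounded optimum: z* = -24 at (4, 0).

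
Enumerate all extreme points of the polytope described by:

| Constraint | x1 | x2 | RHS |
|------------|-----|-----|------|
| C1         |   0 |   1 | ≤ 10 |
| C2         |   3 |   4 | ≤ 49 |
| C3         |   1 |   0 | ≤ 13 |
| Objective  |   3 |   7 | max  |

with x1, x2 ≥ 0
Each vertex is the intersection of two constraint boundaries that also satisfies all remaining constraints:
  x1 = 0 and x2 = 0 → (0, 0)
  x1 = 13 and x2 = 0 → (13, 0)
  3x1 + 4x2 = 49 and x1 = 13 → (13, 2.5)
  x2 = 10 and 3x1 + 4x2 = 49 → (3, 10)
  x2 = 10 and x1 = 0 → (0, 10)

Vertices: (0, 0), (13, 0), (13, 2.5), (3, 10), (0, 10)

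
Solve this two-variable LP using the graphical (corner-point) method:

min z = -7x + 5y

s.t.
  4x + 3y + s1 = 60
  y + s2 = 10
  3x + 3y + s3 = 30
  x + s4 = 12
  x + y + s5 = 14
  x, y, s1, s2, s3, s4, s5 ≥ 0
x = 10, y = 0, z = -70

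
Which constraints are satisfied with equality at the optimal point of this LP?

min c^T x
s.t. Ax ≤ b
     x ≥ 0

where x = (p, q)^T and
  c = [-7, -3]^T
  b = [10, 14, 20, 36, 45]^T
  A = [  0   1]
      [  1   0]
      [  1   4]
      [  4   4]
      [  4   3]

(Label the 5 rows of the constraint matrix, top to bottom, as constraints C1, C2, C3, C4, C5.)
Optimal: p = 9, q = 0
Slack at optimum:
  C1: slack = 10
  C2: slack = 5
  C3: slack = 11
  C4: slack = 0 (binding)
  C5: slack = 9
  p ≥ 0: p = 9
  q ≥ 0: q = 0 (binding)
Binding constraints: C4, q ≥ 0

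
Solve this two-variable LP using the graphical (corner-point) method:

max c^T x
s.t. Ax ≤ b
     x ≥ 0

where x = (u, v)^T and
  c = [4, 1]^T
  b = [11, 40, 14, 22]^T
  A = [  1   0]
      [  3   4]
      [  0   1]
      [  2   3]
u = 11, v = 0, z = 44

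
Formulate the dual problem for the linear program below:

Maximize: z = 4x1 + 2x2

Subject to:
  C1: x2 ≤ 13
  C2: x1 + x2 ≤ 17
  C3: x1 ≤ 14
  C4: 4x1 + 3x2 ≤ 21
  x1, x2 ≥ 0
Minimize: z = 13y1 + 17y2 + 14y3 + 21y4

Subject to:
  C1: -y2 - y3 - 4y4 ≤ -4
  C2: -y1 - y2 - 3y4 ≤ -2
  y1, y2, y3, y4 ≥ 0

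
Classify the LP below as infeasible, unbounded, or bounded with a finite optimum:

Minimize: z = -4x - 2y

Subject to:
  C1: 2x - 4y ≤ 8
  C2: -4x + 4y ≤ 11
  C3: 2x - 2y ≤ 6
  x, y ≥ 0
Feasible point: (0, 0) satisfies every constraint, so the LP is feasible.
Direction d = (1, 1): for each constraint row a, a·d ≤ 0 —
  (2)(1) + (-4)(1) = -2 ≤ 0
  (-4)(1) + (4)(1) = 0 ≤ 0
  (2)(1) + (-2)(1) = 0 ≤ 0
and d ≥ 0, so (0, 0) + t·d stays feasible for every t ≥ 0. Along this ray z = -4x - 2y changes by -6 per unit t, so z → −∞.

Unbounded: there is a feasible ray along which z → −∞.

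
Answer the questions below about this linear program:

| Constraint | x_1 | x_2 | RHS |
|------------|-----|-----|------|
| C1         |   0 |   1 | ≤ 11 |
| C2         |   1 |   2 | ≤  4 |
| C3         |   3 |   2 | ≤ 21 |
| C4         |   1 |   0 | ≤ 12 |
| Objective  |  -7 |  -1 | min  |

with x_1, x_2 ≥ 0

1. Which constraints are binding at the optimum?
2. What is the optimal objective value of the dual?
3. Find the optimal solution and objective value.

1. C2, x_2 ≥ 0
2. -28 (by strong duality, equal to the primal optimum)
3. x_1 = 4, x_2 = 0, z = -28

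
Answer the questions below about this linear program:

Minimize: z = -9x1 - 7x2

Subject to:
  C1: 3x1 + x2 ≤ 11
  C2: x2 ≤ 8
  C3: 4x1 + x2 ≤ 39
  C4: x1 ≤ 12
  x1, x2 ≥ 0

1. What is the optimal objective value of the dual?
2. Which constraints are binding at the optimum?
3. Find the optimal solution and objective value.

1. -65 (by strong duality, equal to the primal optimum)
2. C1, C2
3. x1 = 1, x2 = 8, z = -65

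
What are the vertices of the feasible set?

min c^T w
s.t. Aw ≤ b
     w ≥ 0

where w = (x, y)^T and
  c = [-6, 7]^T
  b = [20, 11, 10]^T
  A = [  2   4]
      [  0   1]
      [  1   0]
Each vertex is the intersection of two constraint boundaries that also satisfies all remaining constraints:
  x = 0 and y = 0 → (0, 0)
  2x + 4y = 20 and x = 10 → (10, 0)
  2x + 4y = 20 and x = 0 → (0, 5)

Vertices: (0, 0), (10, 0), (0, 5)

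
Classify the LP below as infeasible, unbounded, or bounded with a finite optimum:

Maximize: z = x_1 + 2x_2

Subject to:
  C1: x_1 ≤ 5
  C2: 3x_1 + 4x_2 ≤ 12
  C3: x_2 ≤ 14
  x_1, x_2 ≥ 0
The point (0, 3) satisfies every constraint, so the LP is feasible; the constraints give x_1 ≤ 5 and x_2 ≤ 14, which with x_1, x_2 ≥ 0 keep the feasible region inside a bounded box. A feasible, bounded LP attains a finite optimum at a vertex.

Evaluating z = x_1 + 2x_2 at each vertex:
  (0, 0): z = 0
  (4, 0): z = 4
  (0, 3): z = 6

Feasible with finite optimum z* = 6 at (0, 3).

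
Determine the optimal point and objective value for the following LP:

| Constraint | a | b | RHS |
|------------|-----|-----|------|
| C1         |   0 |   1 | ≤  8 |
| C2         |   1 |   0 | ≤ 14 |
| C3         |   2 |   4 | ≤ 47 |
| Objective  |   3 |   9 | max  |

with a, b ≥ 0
a = 7.5, b = 8, z = 94.5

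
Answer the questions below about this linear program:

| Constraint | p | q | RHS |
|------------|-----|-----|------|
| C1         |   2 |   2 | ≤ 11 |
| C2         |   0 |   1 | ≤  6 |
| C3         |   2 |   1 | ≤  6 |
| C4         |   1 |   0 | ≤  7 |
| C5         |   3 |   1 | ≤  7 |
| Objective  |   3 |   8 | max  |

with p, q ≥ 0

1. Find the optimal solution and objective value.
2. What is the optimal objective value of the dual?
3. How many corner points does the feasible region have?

1. p = 0, q = 5.5, z = 44
2. 44 (by strong duality, equal to the primal optimum)
3. 5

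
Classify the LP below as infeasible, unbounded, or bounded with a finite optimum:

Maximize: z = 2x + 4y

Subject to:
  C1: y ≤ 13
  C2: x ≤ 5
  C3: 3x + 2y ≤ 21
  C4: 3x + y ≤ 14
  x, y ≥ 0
The point (0, 10.5) satisfies every constraint, so the LP is feasible; the constraints give x ≤ 5 and y ≤ 13, which with x, y ≥ 0 keep the feasible region inside a bounded box. A feasible, bounded LP attains a finite optimum at a vertex.

Evaluating z = 2x + 4y at each vertex:
  (0, 0): z = 0
  (4.667, 0): z = 9.333
  (2.333, 7): z = 32.67
  (0, 10.5): z = 42

The LP has an optimal solution: (0, 10.5) with z = 42.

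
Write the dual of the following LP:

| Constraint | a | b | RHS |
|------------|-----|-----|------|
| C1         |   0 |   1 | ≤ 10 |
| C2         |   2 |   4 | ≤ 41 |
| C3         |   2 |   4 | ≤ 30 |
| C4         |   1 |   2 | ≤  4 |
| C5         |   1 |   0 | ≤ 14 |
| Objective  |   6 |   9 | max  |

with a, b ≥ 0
Minimize: z = 10y1 + 41y2 + 30y3 + 4y4 + 14y5

Subject to:
  C1: -2y2 - 2y3 - y4 - y5 ≤ -6
  C2: -y1 - 4y2 - 4y3 - 2y4 ≤ -9
  y1, y2, y3, y4, y5 ≥ 0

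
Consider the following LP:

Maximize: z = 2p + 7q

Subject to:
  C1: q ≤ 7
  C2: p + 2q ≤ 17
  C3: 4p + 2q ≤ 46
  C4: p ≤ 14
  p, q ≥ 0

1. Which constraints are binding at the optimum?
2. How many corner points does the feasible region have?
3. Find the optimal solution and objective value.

1. C1, C2
2. 5
3. p = 3, q = 7, z = 55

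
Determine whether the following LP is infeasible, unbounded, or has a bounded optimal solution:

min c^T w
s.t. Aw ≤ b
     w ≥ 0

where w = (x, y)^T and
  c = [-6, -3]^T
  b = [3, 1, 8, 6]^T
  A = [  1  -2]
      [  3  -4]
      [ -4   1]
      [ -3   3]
Feasible point: (0, 0) satisfies every constraint, so the LP is feasible.
Direction d = (1, 1): for each constraint row a, a·d ≤ 0 —
  (1)(1) + (-2)(1) = -1 ≤ 0
  (3)(1) + (-4)(1) = -1 ≤ 0
  (-4)(1) + (1)(1) = -3 ≤ 0
  (-3)(1) + (3)(1) = 0 ≤ 0
and d ≥ 0, so (0, 0) + t·d stays feasible for every t ≥ 0. Along this ray z = -6x - 3y changes by -9 per unit t, so z → −∞.

Unbounded — the objective can decrease without bound over the feasible region.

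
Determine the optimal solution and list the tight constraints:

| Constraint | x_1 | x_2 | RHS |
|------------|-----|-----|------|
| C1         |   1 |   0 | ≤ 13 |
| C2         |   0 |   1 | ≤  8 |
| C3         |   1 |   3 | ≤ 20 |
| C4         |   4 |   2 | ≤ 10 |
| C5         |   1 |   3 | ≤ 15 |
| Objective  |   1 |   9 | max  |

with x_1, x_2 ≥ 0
Optimal: x_1 = 0, x_2 = 5
Slack at optimum:
  C1: slack = 13
  C2: slack = 3
  C3: slack = 5
  C4: slack = 0 (binding)
  C5: slack = 0 (binding)
  x_1 ≥ 0: x_1 = 0 (binding)
  x_2 ≥ 0: x_2 = 5
Binding constraints: C4, C5, x_1 ≥ 0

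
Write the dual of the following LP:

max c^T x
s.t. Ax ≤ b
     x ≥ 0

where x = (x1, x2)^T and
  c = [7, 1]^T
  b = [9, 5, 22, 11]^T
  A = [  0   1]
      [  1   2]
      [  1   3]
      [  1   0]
Minimize: z = 9y1 + 5y2 + 22y3 + 11y4

Subject to:
  C1: -y2 - y3 - y4 ≤ -7
  C2: -y1 - 2y2 - 3y3 ≤ -1
  y1, y2, y3, y4 ≥ 0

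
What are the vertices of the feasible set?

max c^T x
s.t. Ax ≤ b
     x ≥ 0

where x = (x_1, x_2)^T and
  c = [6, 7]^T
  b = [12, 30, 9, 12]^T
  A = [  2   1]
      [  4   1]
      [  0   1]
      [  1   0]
Each vertex is the intersection of two constraint boundaries that also satisfies all remaining constraints:
  x_1 = 0 and x_2 = 0 → (0, 0)
  2x_1 + x_2 = 12 and x_2 = 0 → (6, 0)
  2x_1 + x_2 = 12 and x_2 = 9 → (1.5, 9)
  x_2 = 9 and x_1 = 0 → (0, 9)

Vertices: (0, 0), (6, 0), (1.5, 9), (0, 9)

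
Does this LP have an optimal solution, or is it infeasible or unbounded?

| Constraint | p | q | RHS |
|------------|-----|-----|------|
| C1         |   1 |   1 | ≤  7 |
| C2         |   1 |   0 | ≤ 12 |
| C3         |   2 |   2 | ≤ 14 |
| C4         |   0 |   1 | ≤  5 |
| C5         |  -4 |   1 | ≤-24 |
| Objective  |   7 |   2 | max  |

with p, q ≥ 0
The point (7, 0) satisfies every constraint, so the LP is feasible; the constraints give p ≤ 12 and q ≤ 5, which with p, q ≥ 0 keep the feasible region inside a bounded box. A feasible, bounded LP attains a finite optimum at a vertex.

The LP has an optimal solution: (7, 0) with z = 49.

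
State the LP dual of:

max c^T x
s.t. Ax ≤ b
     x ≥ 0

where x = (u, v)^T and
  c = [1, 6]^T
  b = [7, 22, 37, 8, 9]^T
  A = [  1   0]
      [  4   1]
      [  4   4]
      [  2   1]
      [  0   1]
Minimize: z = 7y1 + 22y2 + 37y3 + 8y4 + 9y5

Subject to:
  C1: -y1 - 4y2 - 4y3 - 2y4 ≤ -1
  C2: -y2 - 4y3 - y4 - y5 ≤ -6
  y1, y2, y3, y4, y5 ≥ 0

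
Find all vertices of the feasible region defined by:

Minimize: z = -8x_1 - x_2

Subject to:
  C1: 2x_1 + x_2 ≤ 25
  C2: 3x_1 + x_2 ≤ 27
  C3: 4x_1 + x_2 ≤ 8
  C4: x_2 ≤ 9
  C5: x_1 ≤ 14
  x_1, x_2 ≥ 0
Each vertex is the intersection of two constraint boundaries that also satisfies all remaining constraints:
  x_1 = 0 and x_2 = 0 → (0, 0)
  4x_1 + x_2 = 8 and x_2 = 0 → (2, 0)
  4x_1 + x_2 = 8 and x_1 = 0 → (0, 8)

Vertices: (0, 0), (2, 0), (0, 8)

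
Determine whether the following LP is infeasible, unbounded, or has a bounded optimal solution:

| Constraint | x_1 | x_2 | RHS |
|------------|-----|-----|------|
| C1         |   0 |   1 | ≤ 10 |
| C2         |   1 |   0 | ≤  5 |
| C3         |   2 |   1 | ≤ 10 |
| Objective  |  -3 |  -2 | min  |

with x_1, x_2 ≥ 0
The point (0, 10) satisfies every constraint, so the LP is feasible; the constraints give x_1 ≤ 5 and x_2 ≤ 10, which with x_1, x_2 ≥ 0 keep the feasible region inside a bounded box. A feasible, bounded LP attains a finite optimum at a vertex.

Evaluating z = -3x_1 - 2x_2 at each vertex:
  (0, 0): z = 0
  (5, 0): z = -15
  (0, 10): z = -20

Bounded optimum: z* = -20 at (0, 10).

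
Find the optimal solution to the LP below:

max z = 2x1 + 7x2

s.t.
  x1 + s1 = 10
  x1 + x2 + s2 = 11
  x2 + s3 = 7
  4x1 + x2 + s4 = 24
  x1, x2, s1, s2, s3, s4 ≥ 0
Each vertex is the intersection of two constraint boundaries that also satisfies all remaining constraints:
  x1 = 0 and x2 = 0 → (0, 0)
  4x1 + x2 = 24 and x2 = 0 → (6, 0)
  x1 + x2 = 11 and 4x1 + x2 = 24 → (4.333, 6.667)
  x1 + x2 = 11 and x2 = 7 → (4, 7)
  x2 = 7 and x1 = 0 → (0, 7)

Evaluating z = 2x1 + 7x2 at each vertex:
  (0, 0): z = 0
  (6, 0): z = 12
  (4.333, 6.667): z = 55.33
  (4, 7): z = 57
  (0, 7): z = 49

The maximum is at (4, 7) with z = 57.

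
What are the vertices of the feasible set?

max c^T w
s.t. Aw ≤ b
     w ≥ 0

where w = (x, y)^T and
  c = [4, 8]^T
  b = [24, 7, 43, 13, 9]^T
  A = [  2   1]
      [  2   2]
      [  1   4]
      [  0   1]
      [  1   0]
Each vertex is the intersection of two constraint boundaries that also satisfies all remaining constraints:
  x = 0 and y = 0 → (0, 0)
  2x + 2y = 7 and y = 0 → (3.5, 0)
  2x + 2y = 7 and x = 0 → (0, 3.5)

Vertices: (0, 0), (3.5, 0), (0, 3.5)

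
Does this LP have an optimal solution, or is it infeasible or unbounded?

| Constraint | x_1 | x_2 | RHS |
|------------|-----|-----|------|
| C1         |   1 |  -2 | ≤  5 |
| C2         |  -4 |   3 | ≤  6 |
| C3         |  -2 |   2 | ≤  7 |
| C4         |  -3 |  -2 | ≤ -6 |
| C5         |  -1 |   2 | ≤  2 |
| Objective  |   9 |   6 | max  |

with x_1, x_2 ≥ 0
Feasible point: (2, 0) satisfies every constraint, so the LP is feasible.
Direction d = (2, 1): for each constraint row a, a·d ≤ 0 —
  (1)(2) + (-2)(1) = 0 ≤ 0
  (-4)(2) + (3)(1) = -5 ≤ 0
  (-2)(2) + (2)(1) = -2 ≤ 0
  (-3)(2) + (-2)(1) = -8 ≤ 0
  (-1)(2) + (2)(1) = 0 ≤ 0
and d ≥ 0, so (2, 0) + t·d stays feasible for every t ≥ 0. Along this ray z = 9x_1 + 6x_2 changes by 24 per unit t, so z → +∞.

Unbounded — the objective can increase without bound over the feasible region.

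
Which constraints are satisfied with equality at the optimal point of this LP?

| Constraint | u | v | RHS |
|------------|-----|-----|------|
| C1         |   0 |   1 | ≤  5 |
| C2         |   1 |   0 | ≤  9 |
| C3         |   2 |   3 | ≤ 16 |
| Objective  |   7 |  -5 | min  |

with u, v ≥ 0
Optimal: u = 0, v = 5
Binding: C1, u ≥ 0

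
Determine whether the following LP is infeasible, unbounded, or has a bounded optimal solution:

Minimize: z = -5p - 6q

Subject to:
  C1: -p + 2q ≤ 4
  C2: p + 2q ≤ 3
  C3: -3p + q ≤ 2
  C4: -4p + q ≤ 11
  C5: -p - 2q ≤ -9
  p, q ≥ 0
C2 requires p + 2q ≤ 3, while C5 (-p - 2q ≤ -9) is equivalent to p + 2q ≥ 9. Together they would need 9 ≤ p + 2q ≤ 3, which is impossible since 9 > 3. No point satisfies all constraints.

Infeasible: no point satisfies all constraints simultaneously.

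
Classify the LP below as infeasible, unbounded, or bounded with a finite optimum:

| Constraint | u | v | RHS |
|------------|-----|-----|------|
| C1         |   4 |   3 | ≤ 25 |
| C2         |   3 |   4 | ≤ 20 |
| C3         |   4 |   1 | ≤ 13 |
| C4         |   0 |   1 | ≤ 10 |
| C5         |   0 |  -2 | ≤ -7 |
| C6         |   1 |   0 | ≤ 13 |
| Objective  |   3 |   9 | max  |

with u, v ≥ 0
The point (0, 5) satisfies every constraint, so the LP is feasible; the constraints give u ≤ 13 and v ≤ 10, which with u, v ≥ 0 keep the feasible region inside a bounded box. A feasible, bounded LP attains a finite optimum at a vertex.

Evaluating z = 3u + 9v at each vertex:
  (0, 3.5): z = 31.5
  (2, 3.5): z = 37.5
  (0, 5): z = 45

The LP has an optimal solution: (0, 5) with z = 45.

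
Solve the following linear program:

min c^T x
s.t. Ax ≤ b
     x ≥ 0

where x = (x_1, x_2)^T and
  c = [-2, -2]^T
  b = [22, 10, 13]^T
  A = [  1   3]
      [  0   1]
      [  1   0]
Each vertex is the intersection of two constraint boundaries that also satisfies all remaining constraints:
  x_1 = 0 and x_2 = 0 → (0, 0)
  x_1 = 13 and x_2 = 0 → (13, 0)
  x_1 + 3x_2 = 22 and x_1 = 13 → (13, 3)
  x_1 + 3x_2 = 22 and x_1 = 0 → (0, 7.333)

Evaluating z = -2x_1 - 2x_2 at each vertex:
  (0, 0): z = 0
  (13, 0): z = -26
  (13, 3): z = -32
  (0, 7.333): z = -14.67

The minimum is at (13, 3) with z = -32.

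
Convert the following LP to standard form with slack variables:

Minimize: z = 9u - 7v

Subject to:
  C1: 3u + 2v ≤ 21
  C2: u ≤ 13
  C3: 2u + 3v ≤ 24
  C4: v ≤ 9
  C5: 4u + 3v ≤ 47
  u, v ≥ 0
min z = 9u - 7v

s.t.
  3u + 2v + s1 = 21
  u + s2 = 13
  2u + 3v + s3 = 24
  v + s4 = 9
  4u + 3v + s5 = 47
  u, v, s1, s2, s3, s4, s5 ≥ 0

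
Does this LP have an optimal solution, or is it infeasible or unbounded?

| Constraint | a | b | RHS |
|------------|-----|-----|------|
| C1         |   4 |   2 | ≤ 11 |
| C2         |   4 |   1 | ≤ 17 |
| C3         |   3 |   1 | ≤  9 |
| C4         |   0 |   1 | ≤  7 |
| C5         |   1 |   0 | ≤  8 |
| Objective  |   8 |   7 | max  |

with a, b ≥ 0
The point (0, 5.5) satisfies every constraint, so the LP is feasible; the constraints give a ≤ 8 and b ≤ 7, which with a, b ≥ 0 keep the feasible region inside a bounded box. A feasible, bounded LP attains a finite optimum at a vertex.

Evaluating z = 8a + 7b at each vertex:
  (0, 0): z = 0
  (2.75, 0): z = 22
  (0, 5.5): z = 38.5

Feasible with finite optimum z* = 38.5 at (0, 5.5).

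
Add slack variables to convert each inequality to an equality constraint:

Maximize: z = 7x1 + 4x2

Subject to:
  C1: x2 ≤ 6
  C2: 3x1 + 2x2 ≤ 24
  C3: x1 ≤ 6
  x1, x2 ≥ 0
max z = 7x1 + 4x2

s.t.
  x2 + s1 = 6
  3x1 + 2x2 + s2 = 24
  x1 + s3 = 6
  x1, x2, s1, s2, s3 ≥ 0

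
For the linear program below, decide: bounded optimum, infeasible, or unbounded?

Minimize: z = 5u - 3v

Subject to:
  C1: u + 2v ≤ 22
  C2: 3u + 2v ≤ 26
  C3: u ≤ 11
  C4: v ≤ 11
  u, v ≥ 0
The point (0, 11) satisfies every constraint, so the LP is feasible; the constraints give u ≤ 11 and v ≤ 11, which with u, v ≥ 0 keep the feasible region inside a bounded box. A feasible, bounded LP attains a finite optimum at a vertex.

The LP has an optimal solution: (0, 11) with z = -33.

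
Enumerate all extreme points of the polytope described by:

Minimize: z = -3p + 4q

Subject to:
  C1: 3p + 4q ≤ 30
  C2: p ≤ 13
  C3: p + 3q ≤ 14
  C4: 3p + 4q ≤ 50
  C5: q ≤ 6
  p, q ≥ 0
Each vertex is the intersection of two constraint boundaries that also satisfies all remaining constraints:
  p = 0 and q = 0 → (0, 0)
  3p + 4q = 30 and q = 0 → (10, 0)
  3p + 4q = 30 and p + 3q = 14 → (6.8, 2.4)
  p + 3q = 14 and p = 0 → (0, 4.667)

Vertices: (0, 0), (10, 0), (6.8, 2.4), (0, 4.667)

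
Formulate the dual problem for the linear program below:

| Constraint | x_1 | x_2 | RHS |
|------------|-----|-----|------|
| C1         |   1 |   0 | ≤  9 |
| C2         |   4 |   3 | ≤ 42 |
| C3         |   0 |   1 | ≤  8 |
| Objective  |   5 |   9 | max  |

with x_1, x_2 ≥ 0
Minimize: z = 9y1 + 42y2 + 8y3

Subject to:
  C1: -y1 - 4y2 ≤ -5
  C2: -3y2 - y3 ≤ -9
  y1, y2, y3 ≥ 0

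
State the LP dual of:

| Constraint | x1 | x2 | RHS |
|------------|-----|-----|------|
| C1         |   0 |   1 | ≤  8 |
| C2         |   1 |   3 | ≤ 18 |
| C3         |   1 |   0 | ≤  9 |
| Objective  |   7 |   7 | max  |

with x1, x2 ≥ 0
Minimize: z = 8y1 + 18y2 + 9y3

Subject to:
  C1: -y2 - y3 ≤ -7
  C2: -y1 - 3y2 ≤ -7
  y1, y2, y3 ≥ 0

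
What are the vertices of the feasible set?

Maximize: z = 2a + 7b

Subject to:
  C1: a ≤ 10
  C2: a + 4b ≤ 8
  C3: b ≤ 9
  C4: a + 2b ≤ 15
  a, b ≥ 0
Each vertex is the intersection of two constraint boundaries that also satisfies all remaining constraints:
  a = 0 and b = 0 → (0, 0)
  a + 4b = 8 and b = 0 → (8, 0)
  a + 4b = 8 and a = 0 → (0, 2)

Vertices: (0, 0), (8, 0), (0, 2)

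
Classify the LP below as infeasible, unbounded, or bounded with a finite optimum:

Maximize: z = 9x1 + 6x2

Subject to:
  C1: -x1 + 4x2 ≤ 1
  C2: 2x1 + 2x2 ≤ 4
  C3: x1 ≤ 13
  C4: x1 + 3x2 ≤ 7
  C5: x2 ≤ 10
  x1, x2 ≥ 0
The point (2, 0) satisfies every constraint, so the LP is feasible; the constraints give x1 ≤ 13 and x2 ≤ 10, which with x1, x2 ≥ 0 keep the feasible region inside a bounded box. A feasible, bounded LP attains a finite optimum at a vertex.

Evaluating z = 9x1 + 6x2 at each vertex:
  (0, 0): z = 0
  (2, 0): z = 18
  (1.4, 0.6): z = 16.2
  (0, 0.25): z = 1.5

Bounded optimum: z* = 18 at (2, 0).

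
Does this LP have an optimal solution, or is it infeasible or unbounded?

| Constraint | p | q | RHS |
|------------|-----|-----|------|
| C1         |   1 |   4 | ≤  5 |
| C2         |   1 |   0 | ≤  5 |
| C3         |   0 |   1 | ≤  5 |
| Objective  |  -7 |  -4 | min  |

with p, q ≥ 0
The point (5, 0) satisfies every constraint, so the LP is feasible; the constraints give p ≤ 5 and q ≤ 5, which with p, q ≥ 0 keep the feasible region inside a bounded box. A feasible, bounded LP attains a finite optimum at a vertex.

Evaluating z = -7p - 4q at each vertex:
  (0, 0): z = 0
  (5, 0): z = -35
  (0, 1.25): z = -5

The LP has an optimal solution: (5, 0) with z = -35.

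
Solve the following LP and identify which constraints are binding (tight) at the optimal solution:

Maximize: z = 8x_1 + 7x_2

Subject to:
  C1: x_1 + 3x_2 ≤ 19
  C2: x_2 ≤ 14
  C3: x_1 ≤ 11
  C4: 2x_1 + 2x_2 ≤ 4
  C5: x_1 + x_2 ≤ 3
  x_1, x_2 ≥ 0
Optimal: x_1 = 2, x_2 = 0
Slack at optimum:
  C1: slack = 17
  C2: slack = 14
  C3: slack = 9
  C4: slack = 0 (binding)
  C5: slack = 1
  x_1 ≥ 0: x_1 = 2
  x_2 ≥ 0: x_2 = 0 (binding)
Binding constraints: C4, x_2 ≥ 0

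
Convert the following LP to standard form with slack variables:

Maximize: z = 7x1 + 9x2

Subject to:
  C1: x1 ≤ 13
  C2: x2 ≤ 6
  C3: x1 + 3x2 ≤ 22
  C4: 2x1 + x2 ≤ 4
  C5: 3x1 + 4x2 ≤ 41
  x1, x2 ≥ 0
max z = 7x1 + 9x2

s.t.
  x1 + s1 = 13
  x2 + s2 = 6
  x1 + 3x2 + s3 = 22
  2x1 + x2 + s4 = 4
  3x1 + 4x2 + s5 = 41
  x1, x2, s1, s2, s3, s4, s5 ≥ 0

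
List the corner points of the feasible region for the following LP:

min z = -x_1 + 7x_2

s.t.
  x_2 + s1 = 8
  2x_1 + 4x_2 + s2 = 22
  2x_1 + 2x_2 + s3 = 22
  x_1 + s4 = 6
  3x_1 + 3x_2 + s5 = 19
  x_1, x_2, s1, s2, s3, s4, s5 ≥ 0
Each vertex is the intersection of two constraint boundaries that also satisfies all remaining constraints:
  x_1 = 0 and x_2 = 0 → (0, 0)
  x_1 = 6 and x_2 = 0 → (6, 0)
  x_1 = 6 and 3x_1 + 3x_2 = 19 → (6, 0.3333)
  2x_1 + 4x_2 = 22 and 3x_1 + 3x_2 = 19 → (1.667, 4.667)
  2x_1 + 4x_2 = 22 and x_1 = 0 → (0, 5.5)

Vertices: (0, 0), (6, 0), (6, 0.3333), (1.667, 4.667), (0, 5.5)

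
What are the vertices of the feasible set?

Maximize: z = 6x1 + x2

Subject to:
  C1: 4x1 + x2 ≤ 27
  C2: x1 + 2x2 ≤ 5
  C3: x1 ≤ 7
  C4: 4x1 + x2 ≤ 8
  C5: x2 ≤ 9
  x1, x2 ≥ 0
Each vertex is the intersection of two constraint boundaries that also satisfies all remaining constraints:
  x1 = 0 and x2 = 0 → (0, 0)
  4x1 + x2 = 8 and x2 = 0 → (2, 0)
  x1 + 2x2 = 5 and 4x1 + x2 = 8 → (1.571, 1.714)
  x1 + 2x2 = 5 and x1 = 0 → (0, 2.5)

Vertices: (0, 0), (2, 0), (1.571, 1.714), (0, 2.5)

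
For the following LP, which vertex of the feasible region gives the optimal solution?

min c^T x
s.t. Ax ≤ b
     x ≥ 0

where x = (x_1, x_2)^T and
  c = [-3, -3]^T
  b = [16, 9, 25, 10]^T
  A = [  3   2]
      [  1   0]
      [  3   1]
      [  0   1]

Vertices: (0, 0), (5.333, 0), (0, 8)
(0, 8) with z = -24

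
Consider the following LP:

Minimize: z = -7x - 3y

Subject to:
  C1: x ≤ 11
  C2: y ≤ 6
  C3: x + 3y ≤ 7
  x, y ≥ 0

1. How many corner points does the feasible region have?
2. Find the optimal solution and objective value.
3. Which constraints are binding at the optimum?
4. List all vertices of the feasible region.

1. 3
2. x = 7, y = 0, z = -49
3. C3, y ≥ 0
4. (0, 0), (7, 0), (0, 2.333)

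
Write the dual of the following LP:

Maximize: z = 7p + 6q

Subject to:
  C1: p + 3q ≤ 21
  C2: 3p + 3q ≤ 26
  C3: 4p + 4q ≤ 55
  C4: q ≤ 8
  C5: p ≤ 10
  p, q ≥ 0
Minimize: z = 21y1 + 26y2 + 55y3 + 8y4 + 10y5

Subject to:
  C1: -y1 - 3y2 - 4y3 - y5 ≤ -7
  C2: -3y1 - 3y2 - 4y3 - y4 ≤ -6
  y1, y2, y3, y4, y5 ≥ 0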